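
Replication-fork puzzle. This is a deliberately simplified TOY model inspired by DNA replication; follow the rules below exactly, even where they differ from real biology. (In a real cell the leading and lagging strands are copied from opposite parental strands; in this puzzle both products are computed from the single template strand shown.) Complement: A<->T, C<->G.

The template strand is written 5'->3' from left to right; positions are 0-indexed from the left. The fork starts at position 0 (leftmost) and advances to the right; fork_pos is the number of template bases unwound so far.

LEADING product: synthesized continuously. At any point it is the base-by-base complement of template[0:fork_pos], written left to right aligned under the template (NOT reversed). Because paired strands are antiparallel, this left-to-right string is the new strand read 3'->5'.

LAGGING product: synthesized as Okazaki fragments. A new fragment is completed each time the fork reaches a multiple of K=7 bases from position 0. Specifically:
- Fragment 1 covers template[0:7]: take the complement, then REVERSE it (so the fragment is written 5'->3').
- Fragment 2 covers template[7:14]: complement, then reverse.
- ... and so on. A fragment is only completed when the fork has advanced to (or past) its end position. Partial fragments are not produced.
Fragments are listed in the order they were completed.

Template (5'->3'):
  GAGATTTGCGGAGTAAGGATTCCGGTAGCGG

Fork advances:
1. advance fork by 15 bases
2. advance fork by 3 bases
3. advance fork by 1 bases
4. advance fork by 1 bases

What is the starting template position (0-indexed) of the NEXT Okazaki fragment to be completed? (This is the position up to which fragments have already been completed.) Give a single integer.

Step 1: advance 15 -> fork_pos = 0 + 15 = 15. Reached multiple(s) of 7: 7, 14 -> fragments 1-2 completed (2 total).
Step 2: advance 3 -> fork_pos = 15 + 3 = 18. Next multiple of 7 is 21 (not reached); still 2 fragment(s).
Step 3: advance 1 -> fork_pos = 18 + 1 = 19. Next multiple of 7 is 21 (not reached); still 2 fragment(s).
Step 4: advance 1 -> fork_pos = 19 + 1 = 20. Next multiple of 7 is 21 (not reached); still 2 fragment(s).
2 fragment(s) completed, covering template[0:14] (2 x 7 = 14). The next fragment, fragment 3, covers template[14:21], so it starts at position 14.

Answer: 14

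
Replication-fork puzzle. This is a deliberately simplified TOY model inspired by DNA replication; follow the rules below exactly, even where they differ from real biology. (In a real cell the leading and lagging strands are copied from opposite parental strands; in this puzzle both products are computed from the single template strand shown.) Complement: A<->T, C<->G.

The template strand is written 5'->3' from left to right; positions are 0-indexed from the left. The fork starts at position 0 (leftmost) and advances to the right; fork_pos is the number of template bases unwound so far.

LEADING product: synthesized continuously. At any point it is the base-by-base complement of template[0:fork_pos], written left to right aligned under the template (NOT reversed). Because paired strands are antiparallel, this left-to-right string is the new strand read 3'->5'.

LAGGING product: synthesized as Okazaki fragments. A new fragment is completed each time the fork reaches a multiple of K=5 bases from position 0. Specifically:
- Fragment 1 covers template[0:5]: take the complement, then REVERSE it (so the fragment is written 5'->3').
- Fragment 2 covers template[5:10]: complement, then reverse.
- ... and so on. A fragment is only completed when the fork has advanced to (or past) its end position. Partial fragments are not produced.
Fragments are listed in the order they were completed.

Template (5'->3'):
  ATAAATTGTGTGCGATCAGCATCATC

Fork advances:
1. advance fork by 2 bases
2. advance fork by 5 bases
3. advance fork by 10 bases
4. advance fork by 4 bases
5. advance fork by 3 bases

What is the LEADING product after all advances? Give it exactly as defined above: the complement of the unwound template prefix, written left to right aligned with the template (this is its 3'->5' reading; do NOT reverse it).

Answer: TATTTAACACACGCTAGTCGTAGT

Derivation:
Step 1: advance 2 -> fork_pos = 0 + 2 = 2.
Step 2: advance 5 -> fork_pos = 2 + 5 = 7.
Step 3: advance 10 -> fork_pos = 7 + 10 = 17.
Step 4: advance 4 -> fork_pos = 17 + 4 = 21.
Step 5: advance 3 -> fork_pos = 21 + 3 = 24.
Unwound prefix: template[0:24] = ATAAATTGTGTGCGATCAGCATCA
Complement it base by base (A<->T, C<->G), keeping left-to-right order:
  [0:5] ATAAA -> TATTT
  [5:10] TTGTG -> AACAC
  [10:15] TGCGA -> ACGCT
  [15:20] TCAGC -> AGTCG
  [20:24] ATCA -> TAGT
Concatenate: TATTTAACACACGCTAGTCGTAGT (length 24; written aligned with the template, i.e. 3'->5').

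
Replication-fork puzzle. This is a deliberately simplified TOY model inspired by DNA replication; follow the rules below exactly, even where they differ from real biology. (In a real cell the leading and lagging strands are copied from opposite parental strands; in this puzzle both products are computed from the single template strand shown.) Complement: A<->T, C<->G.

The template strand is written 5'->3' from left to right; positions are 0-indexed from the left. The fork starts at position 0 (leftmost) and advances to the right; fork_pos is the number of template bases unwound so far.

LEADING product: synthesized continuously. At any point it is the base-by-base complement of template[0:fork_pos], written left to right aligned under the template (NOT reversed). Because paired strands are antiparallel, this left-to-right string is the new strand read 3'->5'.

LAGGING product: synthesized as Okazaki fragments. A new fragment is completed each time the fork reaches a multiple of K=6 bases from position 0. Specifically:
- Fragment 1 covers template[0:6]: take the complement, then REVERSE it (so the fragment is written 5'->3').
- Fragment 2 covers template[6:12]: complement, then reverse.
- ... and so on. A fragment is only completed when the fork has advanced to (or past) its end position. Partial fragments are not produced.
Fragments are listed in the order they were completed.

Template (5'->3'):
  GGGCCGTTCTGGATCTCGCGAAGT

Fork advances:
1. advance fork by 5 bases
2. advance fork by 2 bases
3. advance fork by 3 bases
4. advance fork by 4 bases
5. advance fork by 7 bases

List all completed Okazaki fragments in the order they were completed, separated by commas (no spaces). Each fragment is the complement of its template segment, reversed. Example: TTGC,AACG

Answer: CGGCCC,CCAGAA,CGAGAT

Derivation:
Step 1: advance 5 -> fork_pos = 0 + 5 = 5. Next multiple of 6 is 6 (not reached); still 0 fragment(s).
Step 2: advance 2 -> fork_pos = 5 + 2 = 7. Reached multiple(s) of 6: 6 -> fragment 1 completed (1 total).
Step 3: advance 3 -> fork_pos = 7 + 3 = 10. Next multiple of 6 is 12 (not reached); still 1 fragment(s).
Step 4: advance 4 -> fork_pos = 10 + 4 = 14. Reached multiple(s) of 6: 12 -> fragment 2 completed (2 total).
Step 5: advance 7 -> fork_pos = 14 + 7 = 21. Reached multiple(s) of 6: 18 -> fragment 3 completed (3 total).
Final fork_pos = 21, so 3 fragment(s) are complete. Build each: template segment -> complement -> reverse.
Fragment 1: template[0:6] = GGGCCG -> complement CCCGGC -> reversed CGGCCC
Fragment 2: template[6:12] = TTCTGG -> complement AAGACC -> reversed CCAGAA
Fragment 3: template[12:18] = ATCTCG -> complement TAGAGC -> reversed CGAGAT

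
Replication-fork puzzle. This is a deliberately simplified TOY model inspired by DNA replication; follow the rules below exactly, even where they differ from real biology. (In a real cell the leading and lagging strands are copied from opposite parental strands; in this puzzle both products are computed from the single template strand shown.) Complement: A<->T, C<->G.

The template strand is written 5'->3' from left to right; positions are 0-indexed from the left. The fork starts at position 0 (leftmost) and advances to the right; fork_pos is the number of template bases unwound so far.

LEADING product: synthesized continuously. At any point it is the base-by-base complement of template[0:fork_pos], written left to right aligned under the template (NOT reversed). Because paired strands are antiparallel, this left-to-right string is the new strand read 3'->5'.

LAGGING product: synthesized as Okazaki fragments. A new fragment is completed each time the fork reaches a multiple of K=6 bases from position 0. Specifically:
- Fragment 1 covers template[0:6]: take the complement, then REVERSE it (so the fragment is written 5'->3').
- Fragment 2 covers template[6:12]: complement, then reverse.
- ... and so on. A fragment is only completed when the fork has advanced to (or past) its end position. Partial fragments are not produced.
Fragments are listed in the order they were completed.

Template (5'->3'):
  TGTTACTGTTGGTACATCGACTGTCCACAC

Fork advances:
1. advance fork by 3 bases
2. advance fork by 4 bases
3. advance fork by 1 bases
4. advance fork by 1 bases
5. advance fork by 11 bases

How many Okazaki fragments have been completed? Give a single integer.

Answer: 3

Derivation:
Step 1: advance 3 -> fork_pos = 0 + 3 = 3. Next multiple of 6 is 6 (not reached); still 0 fragment(s).
Step 2: advance 4 -> fork_pos = 3 + 4 = 7. Reached multiple(s) of 6: 6 -> fragment 1 completed (1 total).
Step 3: advance 1 -> fork_pos = 7 + 1 = 8. Next multiple of 6 is 12 (not reached); still 1 fragment(s).
Step 4: advance 1 -> fork_pos = 8 + 1 = 9. Next multiple of 6 is 12 (not reached); still 1 fragment(s).
Step 5: advance 11 -> fork_pos = 9 + 11 = 20. Reached multiple(s) of 6: 12, 18 -> fragments 2-3 completed (3 total).
Check: final fork_pos = 20; the multiples of 6 that are <= 20 are 6..18 -> 20 // 6 = 3 completed fragment(s).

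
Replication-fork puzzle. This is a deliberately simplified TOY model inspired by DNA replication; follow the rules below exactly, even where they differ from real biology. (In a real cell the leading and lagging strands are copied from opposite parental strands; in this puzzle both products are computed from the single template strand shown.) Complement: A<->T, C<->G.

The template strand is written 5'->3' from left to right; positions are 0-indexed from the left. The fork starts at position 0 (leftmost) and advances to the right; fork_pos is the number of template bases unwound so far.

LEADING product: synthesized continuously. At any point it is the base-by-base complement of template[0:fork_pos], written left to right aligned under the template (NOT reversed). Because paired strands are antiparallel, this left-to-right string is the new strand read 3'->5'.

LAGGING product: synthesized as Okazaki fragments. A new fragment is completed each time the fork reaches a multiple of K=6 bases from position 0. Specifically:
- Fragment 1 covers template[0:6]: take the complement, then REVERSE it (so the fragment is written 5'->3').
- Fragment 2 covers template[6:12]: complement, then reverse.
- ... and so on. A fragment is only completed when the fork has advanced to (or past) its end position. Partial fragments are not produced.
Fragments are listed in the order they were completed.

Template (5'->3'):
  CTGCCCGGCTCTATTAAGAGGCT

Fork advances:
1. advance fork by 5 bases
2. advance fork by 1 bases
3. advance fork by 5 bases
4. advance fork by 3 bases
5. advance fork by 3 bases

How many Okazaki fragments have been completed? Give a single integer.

Step 1: advance 5 -> fork_pos = 0 + 5 = 5. Next multiple of 6 is 6 (not reached); still 0 fragment(s).
Step 2: advance 1 -> fork_pos = 5 + 1 = 6. Reached multiple(s) of 6: 6 -> fragment 1 completed (1 total).
Step 3: advance 5 -> fork_pos = 6 + 5 = 11. Next multiple of 6 is 12 (not reached); still 1 fragment(s).
Step 4: advance 3 -> fork_pos = 11 + 3 = 14. Reached multiple(s) of 6: 12 -> fragment 2 completed (2 total).
Step 5: advance 3 -> fork_pos = 14 + 3 = 17. Next multiple of 6 is 18 (not reached); still 2 fragment(s).
Check: final fork_pos = 17; the multiples of 6 that are <= 17 are 6..12 -> 17 // 6 = 2 completed fragment(s).

Answer: 2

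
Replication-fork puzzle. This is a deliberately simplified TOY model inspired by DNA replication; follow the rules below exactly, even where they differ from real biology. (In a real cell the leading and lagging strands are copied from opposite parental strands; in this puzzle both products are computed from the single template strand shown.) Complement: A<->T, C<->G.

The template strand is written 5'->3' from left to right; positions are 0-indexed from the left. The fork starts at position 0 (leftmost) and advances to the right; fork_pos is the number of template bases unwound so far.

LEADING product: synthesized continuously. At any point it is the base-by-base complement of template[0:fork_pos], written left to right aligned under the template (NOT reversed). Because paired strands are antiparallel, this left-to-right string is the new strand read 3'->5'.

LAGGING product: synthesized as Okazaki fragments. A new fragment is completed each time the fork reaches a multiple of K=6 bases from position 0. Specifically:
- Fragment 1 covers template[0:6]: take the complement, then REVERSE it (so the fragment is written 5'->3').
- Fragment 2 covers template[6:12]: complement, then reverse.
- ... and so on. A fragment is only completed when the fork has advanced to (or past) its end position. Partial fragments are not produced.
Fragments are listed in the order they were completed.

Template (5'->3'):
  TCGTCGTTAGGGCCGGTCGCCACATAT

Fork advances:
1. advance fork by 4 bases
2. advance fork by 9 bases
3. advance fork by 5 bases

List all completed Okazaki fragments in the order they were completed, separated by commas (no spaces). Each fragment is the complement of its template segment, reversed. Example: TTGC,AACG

Step 1: advance 4 -> fork_pos = 0 + 4 = 4. Next multiple of 6 is 6 (not reached); still 0 fragment(s).
Step 2: advance 9 -> fork_pos = 4 + 9 = 13. Reached multiple(s) of 6: 6, 12 -> fragments 1-2 completed (2 total).
Step 3: advance 5 -> fork_pos = 13 + 5 = 18. Reached multiple(s) of 6: 18 -> fragment 3 completed (3 total).
Final fork_pos = 18, so 3 fragment(s) are complete. Build each: template segment -> complement -> reverse.
Fragment 1: template[0:6] = TCGTCG -> complement AGCAGC -> reversed CGACGA
Fragment 2: template[6:12] = TTAGGG -> complement AATCCC -> reversed CCCTAA
Fragment 3: template[12:18] = CCGGTC -> complement GGCCAG -> reversed GACCGG

Answer: CGACGA,CCCTAA,GACCGG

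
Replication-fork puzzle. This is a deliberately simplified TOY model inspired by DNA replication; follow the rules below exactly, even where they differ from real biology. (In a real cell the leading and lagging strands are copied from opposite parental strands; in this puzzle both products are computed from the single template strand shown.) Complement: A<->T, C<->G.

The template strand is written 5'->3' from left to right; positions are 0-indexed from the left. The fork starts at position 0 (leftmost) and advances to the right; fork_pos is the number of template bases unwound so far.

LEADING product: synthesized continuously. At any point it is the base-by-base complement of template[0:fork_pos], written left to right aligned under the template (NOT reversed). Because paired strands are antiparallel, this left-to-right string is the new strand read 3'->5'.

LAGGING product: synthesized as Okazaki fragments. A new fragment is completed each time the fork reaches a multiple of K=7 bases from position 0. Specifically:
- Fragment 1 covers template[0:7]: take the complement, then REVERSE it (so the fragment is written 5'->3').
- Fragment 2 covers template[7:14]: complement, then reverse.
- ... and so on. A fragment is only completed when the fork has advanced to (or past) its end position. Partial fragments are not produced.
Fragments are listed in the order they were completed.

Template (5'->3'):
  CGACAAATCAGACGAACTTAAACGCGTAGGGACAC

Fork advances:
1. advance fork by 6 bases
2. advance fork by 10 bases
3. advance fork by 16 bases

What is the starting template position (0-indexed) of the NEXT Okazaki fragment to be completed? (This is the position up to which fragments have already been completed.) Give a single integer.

Answer: 28

Derivation:
Step 1: advance 6 -> fork_pos = 0 + 6 = 6. Next multiple of 7 is 7 (not reached); still 0 fragment(s).
Step 2: advance 10 -> fork_pos = 6 + 10 = 16. Reached multiple(s) of 7: 7, 14 -> fragments 1-2 completed (2 total).
Step 3: advance 16 -> fork_pos = 16 + 16 = 32. Reached multiple(s) of 7: 21, 28 -> fragments 3-4 completed (4 total).
4 fragment(s) completed, covering template[0:28] (4 x 7 = 28). The next fragment, fragment 5, covers template[28:35], so it starts at position 28.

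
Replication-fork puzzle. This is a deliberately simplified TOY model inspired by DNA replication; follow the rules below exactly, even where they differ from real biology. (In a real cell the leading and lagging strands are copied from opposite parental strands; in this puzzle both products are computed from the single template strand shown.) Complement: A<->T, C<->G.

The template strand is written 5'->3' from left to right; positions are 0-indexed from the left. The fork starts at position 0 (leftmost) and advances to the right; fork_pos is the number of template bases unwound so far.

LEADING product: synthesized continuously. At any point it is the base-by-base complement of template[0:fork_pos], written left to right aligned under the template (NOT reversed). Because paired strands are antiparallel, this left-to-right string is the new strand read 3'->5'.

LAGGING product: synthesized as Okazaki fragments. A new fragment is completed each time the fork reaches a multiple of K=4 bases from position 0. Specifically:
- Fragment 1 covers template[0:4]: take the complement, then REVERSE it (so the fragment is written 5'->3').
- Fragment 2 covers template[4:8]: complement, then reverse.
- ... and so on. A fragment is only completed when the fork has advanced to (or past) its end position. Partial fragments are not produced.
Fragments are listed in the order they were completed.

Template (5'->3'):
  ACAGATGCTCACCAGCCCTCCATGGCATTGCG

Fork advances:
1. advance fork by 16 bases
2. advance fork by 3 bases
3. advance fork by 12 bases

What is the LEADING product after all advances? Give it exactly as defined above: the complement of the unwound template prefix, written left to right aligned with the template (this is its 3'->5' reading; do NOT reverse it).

Step 1: advance 16 -> fork_pos = 0 + 16 = 16.
Step 2: advance 3 -> fork_pos = 16 + 3 = 19.
Step 3: advance 12 -> fork_pos = 19 + 12 = 31.
Unwound prefix: template[0:31] = ACAGATGCTCACCAGCCCTCCATGGCATTGC
Complement it base by base (A<->T, C<->G), keeping left-to-right order:
  [0:5] ACAGA -> TGTCT
  [5:10] TGCTC -> ACGAG
  [10:15] ACCAG -> TGGTC
  [15:20] CCCTC -> GGGAG
  [20:25] CATGG -> GTACC
  [25:30] CATTG -> GTAAC
  [30:31] C -> G
Concatenate: TGTCTACGAGTGGTCGGGAGGTACCGTAACG (length 31; written aligned with the template, i.e. 3'->5').

Answer: TGTCTACGAGTGGTCGGGAGGTACCGTAACG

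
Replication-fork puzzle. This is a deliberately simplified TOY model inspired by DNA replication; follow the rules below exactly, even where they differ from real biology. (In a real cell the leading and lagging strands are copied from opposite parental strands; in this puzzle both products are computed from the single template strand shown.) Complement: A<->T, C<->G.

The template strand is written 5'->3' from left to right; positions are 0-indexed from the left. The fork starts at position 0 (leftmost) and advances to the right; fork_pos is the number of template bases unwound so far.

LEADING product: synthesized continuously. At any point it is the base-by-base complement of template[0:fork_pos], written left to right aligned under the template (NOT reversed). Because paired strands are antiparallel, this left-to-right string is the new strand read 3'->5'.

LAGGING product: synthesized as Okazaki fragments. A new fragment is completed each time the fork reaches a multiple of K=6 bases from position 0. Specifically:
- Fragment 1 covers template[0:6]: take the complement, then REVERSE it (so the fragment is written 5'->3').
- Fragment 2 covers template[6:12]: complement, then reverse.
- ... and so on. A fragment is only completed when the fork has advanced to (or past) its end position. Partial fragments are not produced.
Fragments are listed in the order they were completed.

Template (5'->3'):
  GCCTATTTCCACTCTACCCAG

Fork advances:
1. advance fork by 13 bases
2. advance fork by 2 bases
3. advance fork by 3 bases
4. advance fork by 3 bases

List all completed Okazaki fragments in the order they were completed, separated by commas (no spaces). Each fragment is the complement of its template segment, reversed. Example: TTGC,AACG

Step 1: advance 13 -> fork_pos = 0 + 13 = 13. Reached multiple(s) of 6: 6, 12 -> fragments 1-2 completed (2 total).
Step 2: advance 2 -> fork_pos = 13 + 2 = 15. Next multiple of 6 is 18 (not reached); still 2 fragment(s).
Step 3: advance 3 -> fork_pos = 15 + 3 = 18. Reached multiple(s) of 6: 18 -> fragment 3 completed (3 total).
Step 4: advance 3 -> fork_pos = 18 + 3 = 21. Next multiple of 6 is 24 (not reached); still 3 fragment(s).
Final fork_pos = 21, so 3 fragment(s) are complete. Build each: template segment -> complement -> reverse.
Fragment 1: template[0:6] = GCCTAT -> complement CGGATA -> reversed ATAGGC
Fragment 2: template[6:12] = TTCCAC -> complement AAGGTG -> reversed GTGGAA
Fragment 3: template[12:18] = TCTACC -> complement AGATGG -> reversed GGTAGA

Answer: ATAGGC,GTGGAA,GGTAGA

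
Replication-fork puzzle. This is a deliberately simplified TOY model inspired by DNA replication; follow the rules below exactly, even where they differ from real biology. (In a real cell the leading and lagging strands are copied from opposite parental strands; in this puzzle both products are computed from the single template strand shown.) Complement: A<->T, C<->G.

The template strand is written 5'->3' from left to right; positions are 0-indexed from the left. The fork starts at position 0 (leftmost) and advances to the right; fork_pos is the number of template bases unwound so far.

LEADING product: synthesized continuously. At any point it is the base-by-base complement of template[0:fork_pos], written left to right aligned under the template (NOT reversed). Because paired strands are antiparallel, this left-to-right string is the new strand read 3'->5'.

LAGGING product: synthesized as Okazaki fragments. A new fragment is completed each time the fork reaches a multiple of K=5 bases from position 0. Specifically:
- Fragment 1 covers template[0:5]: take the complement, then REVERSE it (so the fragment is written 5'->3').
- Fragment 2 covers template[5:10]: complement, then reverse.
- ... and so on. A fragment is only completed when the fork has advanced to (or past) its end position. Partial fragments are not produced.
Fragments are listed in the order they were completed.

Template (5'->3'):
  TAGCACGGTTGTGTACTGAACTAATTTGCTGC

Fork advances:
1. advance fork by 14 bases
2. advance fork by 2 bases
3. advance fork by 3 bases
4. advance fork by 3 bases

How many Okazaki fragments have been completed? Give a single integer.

Answer: 4

Derivation:
Step 1: advance 14 -> fork_pos = 0 + 14 = 14. Reached multiple(s) of 5: 5, 10 -> fragments 1-2 completed (2 total).
Step 2: advance 2 -> fork_pos = 14 + 2 = 16. Reached multiple(s) of 5: 15 -> fragment 3 completed (3 total).
Step 3: advance 3 -> fork_pos = 16 + 3 = 19. Next multiple of 5 is 20 (not reached); still 3 fragment(s).
Step 4: advance 3 -> fork_pos = 19 + 3 = 22. Reached multiple(s) of 5: 20 -> fragment 4 completed (4 total).
Check: final fork_pos = 22; the multiples of 5 that are <= 22 are 5..20 -> 22 // 5 = 4 completed fragment(s).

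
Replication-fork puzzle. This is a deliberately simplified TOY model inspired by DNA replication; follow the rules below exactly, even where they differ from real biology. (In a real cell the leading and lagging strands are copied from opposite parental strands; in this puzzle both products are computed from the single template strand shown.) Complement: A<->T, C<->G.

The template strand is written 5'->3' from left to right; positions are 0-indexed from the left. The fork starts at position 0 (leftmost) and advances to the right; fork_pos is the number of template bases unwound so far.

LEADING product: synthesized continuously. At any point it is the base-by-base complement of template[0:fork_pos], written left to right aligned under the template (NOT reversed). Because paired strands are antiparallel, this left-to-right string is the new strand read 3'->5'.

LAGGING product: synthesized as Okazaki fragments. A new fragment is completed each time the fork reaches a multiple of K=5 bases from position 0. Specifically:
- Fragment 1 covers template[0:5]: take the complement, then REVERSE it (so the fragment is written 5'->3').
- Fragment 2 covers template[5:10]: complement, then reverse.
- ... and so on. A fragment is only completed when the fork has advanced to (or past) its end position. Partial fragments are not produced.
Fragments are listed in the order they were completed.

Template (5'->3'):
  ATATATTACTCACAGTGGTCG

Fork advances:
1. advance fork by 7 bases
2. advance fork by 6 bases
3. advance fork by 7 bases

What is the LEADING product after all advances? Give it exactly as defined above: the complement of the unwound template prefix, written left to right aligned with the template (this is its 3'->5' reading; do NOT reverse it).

Step 1: advance 7 -> fork_pos = 0 + 7 = 7.
Step 2: advance 6 -> fork_pos = 7 + 6 = 13.
Step 3: advance 7 -> fork_pos = 13 + 7 = 20.
Unwound prefix: template[0:20] = ATATATTACTCACAGTGGTC
Complement it base by base (A<->T, C<->G), keeping left-to-right order:
  [0:5] ATATA -> TATAT
  [5:10] TTACT -> AATGA
  [10:15] CACAG -> GTGTC
  [15:20] TGGTC -> ACCAG
Concatenate: TATATAATGAGTGTCACCAG (length 20; written aligned with the template, i.e. 3'->5').

Answer: TATATAATGAGTGTCACCAG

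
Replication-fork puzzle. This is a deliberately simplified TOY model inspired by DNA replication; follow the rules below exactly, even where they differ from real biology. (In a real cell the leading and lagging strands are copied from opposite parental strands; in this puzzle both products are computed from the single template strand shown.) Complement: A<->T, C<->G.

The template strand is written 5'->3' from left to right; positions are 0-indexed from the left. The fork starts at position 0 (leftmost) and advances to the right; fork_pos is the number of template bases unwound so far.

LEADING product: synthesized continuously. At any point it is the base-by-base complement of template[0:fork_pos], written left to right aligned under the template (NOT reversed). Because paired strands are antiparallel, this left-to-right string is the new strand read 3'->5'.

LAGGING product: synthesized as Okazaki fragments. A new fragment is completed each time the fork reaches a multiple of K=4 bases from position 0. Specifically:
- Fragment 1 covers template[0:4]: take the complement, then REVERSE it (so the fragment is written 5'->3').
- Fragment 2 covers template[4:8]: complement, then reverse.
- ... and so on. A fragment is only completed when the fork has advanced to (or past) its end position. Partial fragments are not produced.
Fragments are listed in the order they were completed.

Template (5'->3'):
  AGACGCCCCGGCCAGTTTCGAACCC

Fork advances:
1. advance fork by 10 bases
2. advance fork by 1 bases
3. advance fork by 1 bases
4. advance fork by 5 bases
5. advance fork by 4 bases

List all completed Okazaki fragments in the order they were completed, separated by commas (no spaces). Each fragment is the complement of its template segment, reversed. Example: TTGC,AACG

Answer: GTCT,GGGC,GCCG,ACTG,CGAA

Derivation:
Step 1: advance 10 -> fork_pos = 0 + 10 = 10. Reached multiple(s) of 4: 4, 8 -> fragments 1-2 completed (2 total).
Step 2: advance 1 -> fork_pos = 10 + 1 = 11. Next multiple of 4 is 12 (not reached); still 2 fragment(s).
Step 3: advance 1 -> fork_pos = 11 + 1 = 12. Reached multiple(s) of 4: 12 -> fragment 3 completed (3 total).
Step 4: advance 5 -> fork_pos = 12 + 5 = 17. Reached multiple(s) of 4: 16 -> fragment 4 completed (4 total).
Step 5: advance 4 -> fork_pos = 17 + 4 = 21. Reached multiple(s) of 4: 20 -> fragment 5 completed (5 total).
Final fork_pos = 21, so 5 fragment(s) are complete. Build each: template segment -> complement -> reverse.
Fragment 1: template[0:4] = AGAC -> complement TCTG -> reversed GTCT
Fragment 2: template[4:8] = GCCC -> complement CGGG -> reversed GGGC
Fragment 3: template[8:12] = CGGC -> complement GCCG -> reversed GCCG
Fragment 4: template[12:16] = CAGT -> complement GTCA -> reversed ACTG
Fragment 5: template[16:20] = TTCG -> complement AAGC -> reversed CGAA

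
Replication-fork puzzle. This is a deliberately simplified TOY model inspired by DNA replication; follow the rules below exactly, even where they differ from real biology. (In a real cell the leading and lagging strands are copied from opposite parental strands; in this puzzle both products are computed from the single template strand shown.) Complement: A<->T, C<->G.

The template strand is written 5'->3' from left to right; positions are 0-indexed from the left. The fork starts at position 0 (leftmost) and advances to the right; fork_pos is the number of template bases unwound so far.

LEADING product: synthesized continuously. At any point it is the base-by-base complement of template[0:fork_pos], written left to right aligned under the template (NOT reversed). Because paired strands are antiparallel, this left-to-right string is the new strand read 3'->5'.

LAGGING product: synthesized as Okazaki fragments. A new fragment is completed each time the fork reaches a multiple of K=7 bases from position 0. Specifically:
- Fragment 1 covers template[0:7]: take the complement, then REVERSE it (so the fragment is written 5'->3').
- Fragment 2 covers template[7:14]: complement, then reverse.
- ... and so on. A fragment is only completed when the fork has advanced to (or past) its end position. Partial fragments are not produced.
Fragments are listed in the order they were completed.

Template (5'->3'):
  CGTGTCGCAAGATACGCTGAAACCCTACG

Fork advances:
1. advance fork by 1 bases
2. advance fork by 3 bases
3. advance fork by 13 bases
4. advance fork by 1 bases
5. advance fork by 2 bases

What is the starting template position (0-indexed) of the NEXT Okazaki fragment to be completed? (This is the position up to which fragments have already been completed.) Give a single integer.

Answer: 14

Derivation:
Step 1: advance 1 -> fork_pos = 0 + 1 = 1. Next multiple of 7 is 7 (not reached); still 0 fragment(s).
Step 2: advance 3 -> fork_pos = 1 + 3 = 4. Next multiple of 7 is 7 (not reached); still 0 fragment(s).
Step 3: advance 13 -> fork_pos = 4 + 13 = 17. Reached multiple(s) of 7: 7, 14 -> fragments 1-2 completed (2 total).
Step 4: advance 1 -> fork_pos = 17 + 1 = 18. Next multiple of 7 is 21 (not reached); still 2 fragment(s).
Step 5: advance 2 -> fork_pos = 18 + 2 = 20. Next multiple of 7 is 21 (not reached); still 2 fragment(s).
2 fragment(s) completed, covering template[0:14] (2 x 7 = 14). The next fragment, fragment 3, covers template[14:21], so it starts at position 14.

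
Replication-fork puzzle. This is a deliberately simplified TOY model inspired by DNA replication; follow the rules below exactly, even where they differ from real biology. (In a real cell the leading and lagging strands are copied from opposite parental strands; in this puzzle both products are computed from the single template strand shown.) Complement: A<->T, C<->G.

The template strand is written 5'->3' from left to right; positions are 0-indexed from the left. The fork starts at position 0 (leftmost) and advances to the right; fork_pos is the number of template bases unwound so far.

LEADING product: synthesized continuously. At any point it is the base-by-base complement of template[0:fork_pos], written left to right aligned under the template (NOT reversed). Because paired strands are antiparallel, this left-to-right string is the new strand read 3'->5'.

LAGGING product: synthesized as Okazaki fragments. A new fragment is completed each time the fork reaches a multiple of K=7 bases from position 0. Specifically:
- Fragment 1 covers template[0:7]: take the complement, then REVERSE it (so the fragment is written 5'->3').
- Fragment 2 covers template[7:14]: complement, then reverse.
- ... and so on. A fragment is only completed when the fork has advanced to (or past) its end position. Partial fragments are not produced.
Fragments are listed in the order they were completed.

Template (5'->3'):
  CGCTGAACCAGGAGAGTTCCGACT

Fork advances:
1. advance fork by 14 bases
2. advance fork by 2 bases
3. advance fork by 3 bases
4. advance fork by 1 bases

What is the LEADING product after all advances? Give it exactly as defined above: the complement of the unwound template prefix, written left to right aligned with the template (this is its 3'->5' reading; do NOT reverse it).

Step 1: advance 14 -> fork_pos = 0 + 14 = 14.
Step 2: advance 2 -> fork_pos = 14 + 2 = 16.
Step 3: advance 3 -> fork_pos = 16 + 3 = 19.
Step 4: advance 1 -> fork_pos = 19 + 1 = 20.
Unwound prefix: template[0:20] = CGCTGAACCAGGAGAGTTCC
Complement it base by base (A<->T, C<->G), keeping left-to-right order:
  [0:5] CGCTG -> GCGAC
  [5:10] AACCA -> TTGGT
  [10:15] GGAGA -> CCTCT
  [15:20] GTTCC -> CAAGG
Concatenate: GCGACTTGGTCCTCTCAAGG (length 20; written aligned with the template, i.e. 3'->5').

Answer: GCGACTTGGTCCTCTCAAGG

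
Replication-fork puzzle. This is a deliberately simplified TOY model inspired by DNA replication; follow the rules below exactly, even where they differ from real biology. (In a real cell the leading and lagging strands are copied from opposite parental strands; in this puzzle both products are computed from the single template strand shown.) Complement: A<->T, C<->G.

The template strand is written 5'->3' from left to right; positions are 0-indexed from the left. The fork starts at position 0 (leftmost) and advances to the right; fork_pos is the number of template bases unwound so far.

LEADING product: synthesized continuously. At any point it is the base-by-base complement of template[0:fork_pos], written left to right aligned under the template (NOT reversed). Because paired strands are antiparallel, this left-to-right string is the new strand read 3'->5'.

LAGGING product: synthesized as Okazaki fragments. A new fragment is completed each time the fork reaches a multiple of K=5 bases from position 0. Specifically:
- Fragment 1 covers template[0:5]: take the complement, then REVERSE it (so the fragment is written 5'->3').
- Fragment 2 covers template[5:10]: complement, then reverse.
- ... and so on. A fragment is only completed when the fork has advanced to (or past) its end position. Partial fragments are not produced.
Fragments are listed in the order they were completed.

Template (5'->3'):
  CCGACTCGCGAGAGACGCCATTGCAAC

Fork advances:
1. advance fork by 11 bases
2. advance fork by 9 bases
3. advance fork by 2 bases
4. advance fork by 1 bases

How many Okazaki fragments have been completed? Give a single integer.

Step 1: advance 11 -> fork_pos = 0 + 11 = 11. Reached multiple(s) of 5: 5, 10 -> fragments 1-2 completed (2 total).
Step 2: advance 9 -> fork_pos = 11 + 9 = 20. Reached multiple(s) of 5: 15, 20 -> fragments 3-4 completed (4 total).
Step 3: advance 2 -> fork_pos = 20 + 2 = 22. Next multiple of 5 is 25 (not reached); still 4 fragment(s).
Step 4: advance 1 -> fork_pos = 22 + 1 = 23. Next multiple of 5 is 25 (not reached); still 4 fragment(s).
Check: final fork_pos = 23; the multiples of 5 that are <= 23 are 5..20 -> 23 // 5 = 4 completed fragment(s).

Answer: 4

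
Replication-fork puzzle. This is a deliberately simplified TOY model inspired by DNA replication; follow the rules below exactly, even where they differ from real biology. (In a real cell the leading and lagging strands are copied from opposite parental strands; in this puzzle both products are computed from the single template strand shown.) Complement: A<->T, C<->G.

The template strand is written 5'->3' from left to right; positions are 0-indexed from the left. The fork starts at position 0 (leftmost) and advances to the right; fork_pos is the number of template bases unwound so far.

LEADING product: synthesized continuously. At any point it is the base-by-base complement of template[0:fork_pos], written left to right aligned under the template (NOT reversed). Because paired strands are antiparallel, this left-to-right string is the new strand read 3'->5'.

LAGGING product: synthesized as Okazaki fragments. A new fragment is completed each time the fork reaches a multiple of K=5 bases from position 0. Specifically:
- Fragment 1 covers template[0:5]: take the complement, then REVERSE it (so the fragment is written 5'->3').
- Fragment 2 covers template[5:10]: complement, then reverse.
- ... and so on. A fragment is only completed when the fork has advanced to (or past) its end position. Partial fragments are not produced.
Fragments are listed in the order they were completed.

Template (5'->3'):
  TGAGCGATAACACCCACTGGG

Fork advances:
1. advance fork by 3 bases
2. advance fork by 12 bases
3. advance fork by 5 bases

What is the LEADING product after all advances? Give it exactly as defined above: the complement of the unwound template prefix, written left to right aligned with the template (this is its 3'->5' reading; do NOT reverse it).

Answer: ACTCGCTATTGTGGGTGACC

Derivation:
Step 1: advance 3 -> fork_pos = 0 + 3 = 3.
Step 2: advance 12 -> fork_pos = 3 + 12 = 15.
Step 3: advance 5 -> fork_pos = 15 + 5 = 20.
Unwound prefix: template[0:20] = TGAGCGATAACACCCACTGG
Complement it base by base (A<->T, C<->G), keeping left-to-right order:
  [0:5] TGAGC -> ACTCG
  [5:10] GATAA -> CTATT
  [10:15] CACCC -> GTGGG
  [15:20] ACTGG -> TGACC
Concatenate: ACTCGCTATTGTGGGTGACC (length 20; written aligned with the template, i.e. 3'->5').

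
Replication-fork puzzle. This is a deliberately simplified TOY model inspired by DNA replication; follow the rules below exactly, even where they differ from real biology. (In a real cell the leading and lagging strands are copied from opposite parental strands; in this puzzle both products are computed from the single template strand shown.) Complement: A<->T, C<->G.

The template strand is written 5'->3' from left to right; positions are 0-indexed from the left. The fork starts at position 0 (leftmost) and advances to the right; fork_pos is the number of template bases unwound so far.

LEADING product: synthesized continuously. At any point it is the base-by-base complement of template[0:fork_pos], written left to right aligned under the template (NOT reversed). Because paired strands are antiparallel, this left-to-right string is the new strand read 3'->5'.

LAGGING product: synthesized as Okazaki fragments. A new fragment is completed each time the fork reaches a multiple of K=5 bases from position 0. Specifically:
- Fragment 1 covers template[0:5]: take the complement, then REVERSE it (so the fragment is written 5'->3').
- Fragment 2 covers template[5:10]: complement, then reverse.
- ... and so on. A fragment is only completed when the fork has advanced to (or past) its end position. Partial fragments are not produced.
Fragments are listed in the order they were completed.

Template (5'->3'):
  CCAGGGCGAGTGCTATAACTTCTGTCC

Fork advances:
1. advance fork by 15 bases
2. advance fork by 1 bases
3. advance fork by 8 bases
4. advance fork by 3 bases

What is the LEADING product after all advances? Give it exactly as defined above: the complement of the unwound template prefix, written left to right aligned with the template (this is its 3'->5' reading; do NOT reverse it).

Answer: GGTCCCGCTCACGATATTGAAGACAGG

Derivation:
Step 1: advance 15 -> fork_pos = 0 + 15 = 15.
Step 2: advance 1 -> fork_pos = 15 + 1 = 16.
Step 3: advance 8 -> fork_pos = 16 + 8 = 24.
Step 4: advance 3 -> fork_pos = 24 + 3 = 27.
Unwound prefix: template[0:27] = CCAGGGCGAGTGCTATAACTTCTGTCC
Complement it base by base (A<->T, C<->G), keeping left-to-right order:
  [0:5] CCAGG -> GGTCC
  [5:10] GCGAG -> CGCTC
  [10:15] TGCTA -> ACGAT
  [15:20] TAACT -> ATTGA
  [20:25] TCTGT -> AGACA
  [25:27] CC -> GG
Concatenate: GGTCCCGCTCACGATATTGAAGACAGG (length 27; written aligned with the template, i.e. 3'->5').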